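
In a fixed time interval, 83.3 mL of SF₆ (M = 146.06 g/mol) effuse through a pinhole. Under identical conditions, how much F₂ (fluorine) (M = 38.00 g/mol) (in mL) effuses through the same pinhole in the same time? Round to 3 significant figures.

From Graham's law, rate_F₂/rate_SF₆ = √(M_SF₆/M_F₂) = √(146.06/38.00) = √3.844 = 1.961.
So the volume for F₂ is 83.3 × 1.961 = 163 mL.

163 mL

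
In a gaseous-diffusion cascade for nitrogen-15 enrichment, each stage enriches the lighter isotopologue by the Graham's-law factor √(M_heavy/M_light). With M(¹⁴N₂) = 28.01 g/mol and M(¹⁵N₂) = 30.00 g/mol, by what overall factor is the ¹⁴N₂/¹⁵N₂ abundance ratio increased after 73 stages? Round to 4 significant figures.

The single-stage factor is √(M_heavy/M_light), so 73 stages give [√(30.00/28.01)]^73 = (30.00/28.01)^(73/2).
= 1.07105^(73/2) = 12.25.

12.25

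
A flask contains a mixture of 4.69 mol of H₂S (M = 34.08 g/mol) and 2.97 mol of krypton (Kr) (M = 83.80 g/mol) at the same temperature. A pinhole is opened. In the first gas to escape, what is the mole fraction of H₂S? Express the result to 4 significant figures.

0.7123

Effusion rate of each component ∝ n_i/√M_i (partial pressure × 1/√M).
So x_H₂S in the escaping gas = (n_H₂S/√M_H₂S) / Σ(n_i/√M_i)
= (4.69/√34.08) / (4.69/√34.08 + 2.97/√83.80) = 0.8034/(0.8034 + 0.3244) = 0.7123.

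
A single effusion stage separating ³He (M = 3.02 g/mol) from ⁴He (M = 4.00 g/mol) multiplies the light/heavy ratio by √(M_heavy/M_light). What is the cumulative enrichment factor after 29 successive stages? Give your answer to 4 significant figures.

Overall factor = α^29 with α = √(4.00/3.02), i.e. (4.00/3.02)^(29/2).
= 1.32450^(29/2) = 58.85.

58.85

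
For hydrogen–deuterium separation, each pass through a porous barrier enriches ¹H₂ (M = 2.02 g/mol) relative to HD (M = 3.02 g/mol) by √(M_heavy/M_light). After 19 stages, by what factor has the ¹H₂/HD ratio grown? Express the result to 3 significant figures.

After 19 stages the ratio has grown by (√(3.02/2.02))^19 = (3.02/2.02)^(19/2).
= 1.49505^(19/2) = 45.6.

45.6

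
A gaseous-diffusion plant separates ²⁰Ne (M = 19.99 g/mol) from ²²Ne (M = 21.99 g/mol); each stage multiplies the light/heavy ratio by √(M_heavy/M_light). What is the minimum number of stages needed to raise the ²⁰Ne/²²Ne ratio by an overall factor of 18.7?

62

With α = √(21.99/19.99) per stage, ln α = ½ ln(1.10005) = 0.04768.
Need α^N ≥ 18.7 ⇒ N ≥ ln(18.7) / ln α = 2.929 / 0.04768 = 61.42.
Rounding up, N = 62 stages.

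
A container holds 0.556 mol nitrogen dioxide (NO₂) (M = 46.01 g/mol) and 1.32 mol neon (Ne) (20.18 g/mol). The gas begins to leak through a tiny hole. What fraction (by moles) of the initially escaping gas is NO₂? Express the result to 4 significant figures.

0.2181

Rate_i ∝ x_i/√M_i (Graham's law weighted by mole fraction), so the effusate composition follows n_i/√M_i.
x_NO₂(eff) = (n_NO₂/√M_NO₂) / (n_NO₂/√M_NO₂ + n_Ne/√M_Ne)
= (0.556/√46.01) / (0.556/√46.01 + 1.32/√20.18) = 0.08197/(0.08197 + 0.2938) = 0.2181.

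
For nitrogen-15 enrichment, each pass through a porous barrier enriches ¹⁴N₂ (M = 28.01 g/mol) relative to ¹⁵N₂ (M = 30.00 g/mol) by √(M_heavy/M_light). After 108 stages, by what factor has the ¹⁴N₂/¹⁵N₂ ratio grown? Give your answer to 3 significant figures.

40.7

Overall factor = α^108 with α = √(30.00/28.01), i.e. (30.00/28.01)^(108/2).
= 1.07105^54 = 40.7.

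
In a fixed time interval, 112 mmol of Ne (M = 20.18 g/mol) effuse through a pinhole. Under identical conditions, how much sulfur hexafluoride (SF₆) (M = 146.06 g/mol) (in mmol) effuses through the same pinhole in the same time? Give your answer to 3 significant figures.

Since effusion rate ∝ 1/√M, rate_SF₆/rate_Ne = √(M_Ne/M_SF₆) = √(20.18/146.06) = √0.1382 = 0.3717.
So the amount for SF₆ is 112 × 0.3717 = 41.6 mmol.

41.6 mmol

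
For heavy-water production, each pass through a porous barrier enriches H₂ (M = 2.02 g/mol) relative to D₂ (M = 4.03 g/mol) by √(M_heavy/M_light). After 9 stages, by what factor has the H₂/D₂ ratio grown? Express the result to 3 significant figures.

Overall factor = α^9 with α = √(4.03/2.02), i.e. (4.03/2.02)^(9/2).
= 1.99505^(9/2) = 22.4.

22.4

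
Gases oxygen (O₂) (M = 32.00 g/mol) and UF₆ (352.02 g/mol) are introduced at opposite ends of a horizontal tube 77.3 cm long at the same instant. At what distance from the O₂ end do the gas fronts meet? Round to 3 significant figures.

Graham's law gives d_O₂/d_UF₆ = rate_O₂/rate_UF₆ = √(M_UF₆/M_O₂) = √(352.02/32.00) = 3.317.
With d_O₂ + d_UF₆ = 77.3 cm, d_UF₆ = 77.3/(1 + 3.317) = 17.91 cm.
d_O₂ = 77.3 − 17.91 = 59.4 cm.

59.4 cm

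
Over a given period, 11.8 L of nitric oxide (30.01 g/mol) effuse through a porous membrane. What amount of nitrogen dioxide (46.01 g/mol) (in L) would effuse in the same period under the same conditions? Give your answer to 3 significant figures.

9.53 L

Since effusion rate ∝ 1/√M, rate_NO₂/rate_NO = √(M_NO/M_NO₂) = √(30.01/46.01) = √0.6522 = 0.8076.
So the volume for NO₂ is 11.8 × 0.8076 = 9.53 L.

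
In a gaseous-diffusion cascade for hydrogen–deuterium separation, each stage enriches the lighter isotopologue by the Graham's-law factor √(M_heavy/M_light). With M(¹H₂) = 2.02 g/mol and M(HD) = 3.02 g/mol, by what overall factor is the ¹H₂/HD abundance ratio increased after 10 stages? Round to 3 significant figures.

7.47

Overall factor = α^10 with α = √(3.02/2.02), i.e. (3.02/2.02)^(10/2).
= 1.49505^5 = 7.47.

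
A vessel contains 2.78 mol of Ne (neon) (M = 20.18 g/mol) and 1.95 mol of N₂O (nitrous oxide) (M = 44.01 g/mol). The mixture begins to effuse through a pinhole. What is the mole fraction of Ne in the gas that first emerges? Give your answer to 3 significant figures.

Effusion rate of each component ∝ n_i/√M_i (partial pressure × 1/√M).
x_Ne(eff) = (n_Ne/√M_Ne) / (n_Ne/√M_Ne + n_N₂O/√M_N₂O)
= (2.78/√20.18) / (2.78/√20.18 + 1.95/√44.01) = 0.6188/(0.6188 + 0.2939) = 0.678.

0.678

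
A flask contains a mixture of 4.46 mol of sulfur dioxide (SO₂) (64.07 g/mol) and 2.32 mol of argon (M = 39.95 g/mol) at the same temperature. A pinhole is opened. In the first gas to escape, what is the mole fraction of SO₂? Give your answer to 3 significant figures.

0.603

Effusion rate of each component ∝ n_i/√M_i (partial pressure × 1/√M).
Mole fraction of SO₂ in the effusate = (n_SO₂/√M_SO₂) / (n_SO₂/√M_SO₂ + n_Ar/√M_Ar)
= (4.46/√64.07) / (4.46/√64.07 + 2.32/√39.95) = 0.5572/(0.5572 + 0.3671) = 0.603.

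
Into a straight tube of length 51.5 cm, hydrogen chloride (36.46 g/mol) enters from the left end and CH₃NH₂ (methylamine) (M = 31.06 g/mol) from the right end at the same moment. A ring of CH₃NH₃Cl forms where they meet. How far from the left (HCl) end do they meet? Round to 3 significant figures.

24.7 cm

Distances travelled in equal time are proportional to diffusion rates, so d_HCl/d_CH₃NH₂ = √(M_CH₃NH₂/M_HCl) = √(31.06/36.46) = 0.9230.
With d_HCl + d_CH₃NH₂ = 51.5 cm, d_CH₃NH₂ = 51.5/(1 + 0.9230) = 26.78 cm.
d_HCl = 51.5 − 26.78 = 24.7 cm.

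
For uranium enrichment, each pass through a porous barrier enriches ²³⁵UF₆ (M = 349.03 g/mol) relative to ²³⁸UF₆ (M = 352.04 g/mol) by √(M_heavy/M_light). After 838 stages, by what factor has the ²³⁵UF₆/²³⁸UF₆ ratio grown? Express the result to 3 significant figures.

The single-stage factor is √(M_heavy/M_light), so 838 stages give [√(352.04/349.03)]^838 = (352.04/349.03)^(838/2).
= 1.00862^419 = 36.5.

36.5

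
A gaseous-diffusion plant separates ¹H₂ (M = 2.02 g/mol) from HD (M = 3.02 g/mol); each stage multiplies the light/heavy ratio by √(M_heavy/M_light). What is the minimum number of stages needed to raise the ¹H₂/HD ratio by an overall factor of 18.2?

With α = √(3.02/2.02) per stage, ln α = ½ ln(1.49505) = 0.2011.
Need α^N ≥ 18.2 ⇒ N ≥ ln(18.2) / ln α = 2.901 / 0.2011 = 14.43.
So at least 15 stages are needed.

15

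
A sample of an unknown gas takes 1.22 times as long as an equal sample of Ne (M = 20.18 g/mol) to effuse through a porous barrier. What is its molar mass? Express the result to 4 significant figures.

30.04 g/mol

Since effusion rate ∝ 1/√M, t_X/t_Ne = √(M_X/M_Ne).
1.22 = √(M_X/20.18)
M_X = 20.18 × 1.22² = 20.18 × 1.488 = 30.04 g/mol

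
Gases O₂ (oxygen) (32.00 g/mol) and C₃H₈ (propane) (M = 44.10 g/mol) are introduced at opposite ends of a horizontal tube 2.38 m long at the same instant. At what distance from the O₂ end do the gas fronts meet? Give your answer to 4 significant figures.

In equal time, each gas travels a distance ∝ its rate ∝ 1/√M, so d_O₂/d_C₃H₈ = √(M_C₃H₈/M_O₂) = √(44.10/32.00) = 1.174.
With d_O₂ + d_C₃H₈ = 2.38 m, d_C₃H₈ = 2.38/(1 + 1.174) = 1.095 m.
d_O₂ = 2.38 − 1.095 = 1.285 m.

1.285 m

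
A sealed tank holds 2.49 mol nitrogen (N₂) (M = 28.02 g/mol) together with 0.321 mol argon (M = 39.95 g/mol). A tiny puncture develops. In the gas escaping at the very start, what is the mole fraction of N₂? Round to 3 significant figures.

0.903

Effusion rate of each component ∝ n_i/√M_i (partial pressure × 1/√M).
x_N₂(eff) = (n_N₂/√M_N₂) / (n_N₂/√M_N₂ + n_Ar/√M_Ar)
= (2.49/√28.02) / (2.49/√28.02 + 0.321/√39.95) = 0.4704/(0.4704 + 0.05079) = 0.903.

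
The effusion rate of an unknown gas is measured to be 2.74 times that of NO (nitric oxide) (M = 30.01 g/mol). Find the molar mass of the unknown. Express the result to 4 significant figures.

By Graham's law, rate_X/rate_NO = √(M_NO/M_X).
2.74 = √(30.01/M_X)
M_X = 30.01 / 2.74² = 30.01 / 7.508 = 3.997 g/mol

3.997 g/mol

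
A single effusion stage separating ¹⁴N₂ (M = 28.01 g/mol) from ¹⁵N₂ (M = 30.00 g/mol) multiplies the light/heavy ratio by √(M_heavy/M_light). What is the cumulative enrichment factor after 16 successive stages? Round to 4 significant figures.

1.732

After 16 stages the ratio has grown by (√(30.00/28.01))^16 = (30.00/28.01)^(16/2).
= 1.07105^8 = 1.732.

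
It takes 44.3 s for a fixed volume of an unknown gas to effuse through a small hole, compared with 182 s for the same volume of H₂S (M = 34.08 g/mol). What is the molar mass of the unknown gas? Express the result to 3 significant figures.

Since effusion rate ∝ 1/√M, t_X/t_H₂S = √(M_X/M_H₂S).
44.3/182 = 0.2434 = √(M_X/34.08)
M_X = 34.08 × 0.2434² = 34.08 × 0.05925 = 2.02 g/mol

2.02 g/mol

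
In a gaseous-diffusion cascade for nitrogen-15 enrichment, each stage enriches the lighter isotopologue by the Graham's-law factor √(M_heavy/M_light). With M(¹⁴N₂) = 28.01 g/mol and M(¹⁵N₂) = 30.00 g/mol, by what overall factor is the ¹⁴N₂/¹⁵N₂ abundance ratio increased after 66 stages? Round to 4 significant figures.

9.631

Each stage multiplies the ratio by α = √(30.00/28.01), so after 66 stages the overall factor is α^66 = (30.00/28.01)^(66/2).
= 1.07105^33 = 9.631.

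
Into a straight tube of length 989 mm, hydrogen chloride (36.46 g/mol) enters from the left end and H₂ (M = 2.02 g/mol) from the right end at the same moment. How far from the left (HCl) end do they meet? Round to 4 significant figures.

In equal time, each gas travels a distance ∝ its rate ∝ 1/√M, so d_HCl/d_H₂ = √(M_H₂/M_HCl) = √(2.02/36.46) = 0.2354.
With d_HCl + d_H₂ = 989 mm, d_H₂ = 989/(1 + 0.2354) = 800.6 mm.
d_HCl = 989 − 800.6 = 188.4 mm.

188.4 mm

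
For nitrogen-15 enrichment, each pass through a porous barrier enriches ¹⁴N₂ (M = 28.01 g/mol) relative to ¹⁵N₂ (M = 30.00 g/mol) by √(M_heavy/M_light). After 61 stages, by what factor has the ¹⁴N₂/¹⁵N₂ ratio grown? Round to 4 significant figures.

8.112

The single-stage factor is √(M_heavy/M_light), so 61 stages give [√(30.00/28.01)]^61 = (30.00/28.01)^(61/2).
= 1.07105^(61/2) = 8.112.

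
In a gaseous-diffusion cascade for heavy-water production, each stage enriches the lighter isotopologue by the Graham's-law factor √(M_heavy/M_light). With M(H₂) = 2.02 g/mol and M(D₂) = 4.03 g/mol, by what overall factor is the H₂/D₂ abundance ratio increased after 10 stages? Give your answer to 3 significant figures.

Overall factor = α^10 with α = √(4.03/2.02), i.e. (4.03/2.02)^(10/2).
= 1.99505^5 = 31.6.

31.6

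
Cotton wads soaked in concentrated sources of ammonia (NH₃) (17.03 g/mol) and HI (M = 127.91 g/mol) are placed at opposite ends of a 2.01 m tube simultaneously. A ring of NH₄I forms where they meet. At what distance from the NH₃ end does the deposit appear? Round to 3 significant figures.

The fronts meet when d_NH₃ + d_HI = L with d_NH₃/d_HI = √(M_HI/M_NH₃) (Graham's law). Here √(M_HI/M_NH₃) = √(127.91/17.03) = 2.741.
With d_NH₃ + d_HI = 2.01 m, d_HI = 2.01/(1 + 2.741) = 0.5373 m.
d_NH₃ = 2.01 − 0.5373 = 1.47 m.

1.47 m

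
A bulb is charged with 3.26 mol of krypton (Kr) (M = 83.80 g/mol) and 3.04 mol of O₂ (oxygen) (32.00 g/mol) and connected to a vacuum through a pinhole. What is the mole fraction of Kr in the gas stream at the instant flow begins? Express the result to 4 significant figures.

0.3986

Rate_i ∝ x_i/√M_i (Graham's law weighted by mole fraction), so the effusate composition follows n_i/√M_i.
x_Kr(eff) = (n_Kr/√M_Kr) / (n_Kr/√M_Kr + n_O₂/√M_O₂)
= (3.26/√83.80) / (3.26/√83.80 + 3.04/√32.00) = 0.3561/(0.3561 + 0.5374) = 0.3986.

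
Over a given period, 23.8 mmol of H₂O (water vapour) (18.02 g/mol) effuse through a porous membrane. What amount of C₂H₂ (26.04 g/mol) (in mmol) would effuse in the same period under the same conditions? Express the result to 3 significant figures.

Since effusion rate ∝ 1/√M, rate_C₂H₂/rate_H₂O = √(M_H₂O/M_C₂H₂) = √(18.02/26.04) = √0.6920 = 0.8319.
So the amount for C₂H₂ is 23.8 × 0.8319 = 19.8 mmol.

19.8 mmol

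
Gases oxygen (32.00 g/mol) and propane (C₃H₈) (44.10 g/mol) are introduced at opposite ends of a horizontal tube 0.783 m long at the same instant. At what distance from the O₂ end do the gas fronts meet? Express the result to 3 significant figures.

0.423 m

Distances travelled in equal time are proportional to diffusion rates, so d_O₂/d_C₃H₈ = √(M_C₃H₈/M_O₂) = √(44.10/32.00) = 1.174.
With d_O₂ + d_C₃H₈ = 0.783 m, d_C₃H₈ = 0.783/(1 + 1.174) = 0.3602 m.
d_O₂ = 0.783 − 0.3602 = 0.423 m.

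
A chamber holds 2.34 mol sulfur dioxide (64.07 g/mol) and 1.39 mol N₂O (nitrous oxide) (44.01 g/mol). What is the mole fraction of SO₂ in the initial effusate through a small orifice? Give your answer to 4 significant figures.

The effusion rate of species i is ∝ p_i/√M_i ∝ n_i/√M_i.
x_SO₂(eff) = (n_SO₂/√M_SO₂) / (n_SO₂/√M_SO₂ + n_N₂O/√M_N₂O)
= (2.34/√64.07) / (2.34/√64.07 + 1.39/√44.01) = 0.2923/(0.2923 + 0.2095) = 0.5825.

0.5825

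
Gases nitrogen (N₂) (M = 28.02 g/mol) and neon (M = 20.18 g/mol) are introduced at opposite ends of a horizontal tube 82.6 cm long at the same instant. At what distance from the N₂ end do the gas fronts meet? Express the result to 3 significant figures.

37.9 cm

The fronts meet when d_N₂ + d_Ne = L with d_N₂/d_Ne = √(M_Ne/M_N₂) (Graham's law). Here √(M_Ne/M_N₂) = √(20.18/28.02) = 0.8486.
With d_N₂ + d_Ne = 82.6 cm, d_Ne = 82.6/(1 + 0.8486) = 44.68 cm.
d_N₂ = 82.6 − 44.68 = 37.9 cm.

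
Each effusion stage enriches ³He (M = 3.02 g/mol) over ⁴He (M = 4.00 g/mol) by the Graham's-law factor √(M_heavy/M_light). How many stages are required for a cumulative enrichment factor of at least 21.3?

Per stage α = (4.00/3.02)^(1/2) = 1.32450^0.5, giving ln α = 0.1405.
Need α^N ≥ 21.3 ⇒ N ≥ ln(21.3) / ln α = 3.059 / 0.1405 = 21.77.
Minimum whole number of stages: N = 22.

22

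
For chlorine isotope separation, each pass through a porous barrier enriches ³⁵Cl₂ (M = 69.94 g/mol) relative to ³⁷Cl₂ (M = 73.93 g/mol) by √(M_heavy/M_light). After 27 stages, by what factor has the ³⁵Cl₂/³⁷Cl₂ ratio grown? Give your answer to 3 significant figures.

Each stage multiplies the ratio by α = √(73.93/69.94), so after 27 stages the overall factor is α^27 = (73.93/69.94)^(27/2).
= 1.05705^(27/2) = 2.11.

2.11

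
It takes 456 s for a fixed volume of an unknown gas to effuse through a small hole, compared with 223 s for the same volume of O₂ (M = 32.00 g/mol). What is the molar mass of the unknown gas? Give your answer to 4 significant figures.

133.8 g/mol

Graham's law gives t_X/t_O₂ = √(M_X/M_O₂).
456/223 = 2.045 = √(M_X/32.00)
M_X = 32.00 × 2.045² = 32.00 × 4.181 = 133.8 g/mol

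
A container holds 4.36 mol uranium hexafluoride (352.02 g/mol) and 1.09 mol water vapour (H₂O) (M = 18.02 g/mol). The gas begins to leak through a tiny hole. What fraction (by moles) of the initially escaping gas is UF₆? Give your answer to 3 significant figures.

Each component's effusion rate ∝ (its partial pressure)·(1/√M) ∝ n_i/√M_i.
Mole fraction of UF₆ in the effusate = (n_UF₆/√M_UF₆) / (n_UF₆/√M_UF₆ + n_H₂O/√M_H₂O)
= (4.36/√352.02) / (4.36/√352.02 + 1.09/√18.02) = 0.2324/(0.2324 + 0.2568) = 0.475.

0.475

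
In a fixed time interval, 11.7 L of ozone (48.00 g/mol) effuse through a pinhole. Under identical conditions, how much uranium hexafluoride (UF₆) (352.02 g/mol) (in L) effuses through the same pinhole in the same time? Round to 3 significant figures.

4.32 L

Since effusion rate ∝ 1/√M, rate_UF₆/rate_O₃ = √(M_O₃/M_UF₆) = √(48.00/352.02) = √0.1364 = 0.3693.
So the volume for UF₆ is 11.7 × 0.3693 = 4.32 L.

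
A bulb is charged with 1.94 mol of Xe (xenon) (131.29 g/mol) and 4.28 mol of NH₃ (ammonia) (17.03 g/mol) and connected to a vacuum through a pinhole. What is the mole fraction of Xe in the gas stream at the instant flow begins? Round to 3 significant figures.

Each component's effusion rate ∝ (its partial pressure)·(1/√M) ∝ n_i/√M_i.
Mole fraction of Xe in the effusate = (n_Xe/√M_Xe) / (n_Xe/√M_Xe + n_NH₃/√M_NH₃)
= (1.94/√131.29) / (1.94/√131.29 + 4.28/√17.03) = 0.1693/(0.1693 + 1.037) = 0.140.

0.140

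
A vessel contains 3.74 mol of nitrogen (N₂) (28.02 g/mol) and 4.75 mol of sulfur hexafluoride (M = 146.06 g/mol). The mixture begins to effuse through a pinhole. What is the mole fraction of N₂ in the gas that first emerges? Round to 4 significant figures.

Effusion rate of each component ∝ n_i/√M_i (partial pressure × 1/√M).
So x_N₂ in the escaping gas = (n_N₂/√M_N₂) / Σ(n_i/√M_i)
= (3.74/√28.02) / (3.74/√28.02 + 4.75/√146.06) = 0.7065/(0.7065 + 0.3930) = 0.6426.

0.6426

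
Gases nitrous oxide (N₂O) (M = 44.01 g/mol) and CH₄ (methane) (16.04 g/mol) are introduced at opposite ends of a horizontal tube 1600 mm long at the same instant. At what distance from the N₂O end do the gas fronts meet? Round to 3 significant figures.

In equal time, each gas travels a distance ∝ its rate ∝ 1/√M, so d_N₂O/d_CH₄ = √(M_CH₄/M_N₂O) = √(16.04/44.01) = 0.6037.
With d_N₂O + d_CH₄ = 1600 mm, d_CH₄ = 1600/(1 + 0.6037) = 997.7 mm.
d_N₂O = 1600 − 997.7 = 602 mm.

602 mm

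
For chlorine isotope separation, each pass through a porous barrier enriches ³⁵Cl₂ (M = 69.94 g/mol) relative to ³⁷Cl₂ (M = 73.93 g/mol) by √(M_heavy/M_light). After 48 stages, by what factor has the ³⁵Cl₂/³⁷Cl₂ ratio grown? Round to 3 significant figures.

3.79

Overall factor = α^48 with α = √(73.93/69.94), i.e. (73.93/69.94)^(48/2).
= 1.05705^24 = 3.79.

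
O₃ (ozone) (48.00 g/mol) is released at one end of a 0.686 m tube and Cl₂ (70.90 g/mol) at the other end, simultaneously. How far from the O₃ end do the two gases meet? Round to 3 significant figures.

The fronts meet when d_O₃ + d_Cl₂ = L with d_O₃/d_Cl₂ = √(M_Cl₂/M_O₃) (Graham's law). Here √(M_Cl₂/M_O₃) = √(70.90/48.00) = 1.215.
With d_O₃ + d_Cl₂ = 0.686 m, d_Cl₂ = 0.686/(1 + 1.215) = 0.3097 m.
d_O₃ = 0.686 − 0.3097 = 0.376 m.

0.376 m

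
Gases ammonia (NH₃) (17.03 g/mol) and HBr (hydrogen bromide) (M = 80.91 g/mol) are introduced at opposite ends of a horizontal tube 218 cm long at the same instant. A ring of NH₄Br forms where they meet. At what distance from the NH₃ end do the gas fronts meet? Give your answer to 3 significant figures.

The fronts meet when d_NH₃ + d_HBr = L with d_NH₃/d_HBr = √(M_HBr/M_NH₃) (Graham's law). Here √(M_HBr/M_NH₃) = √(80.91/17.03) = 2.180.
With d_NH₃ + d_HBr = 218 cm, d_HBr = 218/(1 + 2.180) = 68.56 cm.
d_NH₃ = 218 − 68.56 = 149 cm.

149 cm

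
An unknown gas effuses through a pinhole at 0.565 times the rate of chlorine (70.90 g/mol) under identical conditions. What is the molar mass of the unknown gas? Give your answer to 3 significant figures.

222 g/mol

Graham's law gives rate_X/rate_Cl₂ = √(M_Cl₂/M_X).
0.565 = √(70.90/M_X)
M_X = 70.90 / 0.565² = 70.90 / 0.3192 = 222 g/mol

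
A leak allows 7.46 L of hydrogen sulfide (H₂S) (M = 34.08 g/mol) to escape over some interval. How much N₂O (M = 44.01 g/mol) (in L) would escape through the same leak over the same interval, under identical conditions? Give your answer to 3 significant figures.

6.56 L

Using Graham's law: rate_N₂O/rate_H₂S = √(M_H₂S/M_N₂O) = √(34.08/44.01) = √0.7744 = 0.8800.
So the volume for N₂O is 7.46 × 0.8800 = 6.56 L.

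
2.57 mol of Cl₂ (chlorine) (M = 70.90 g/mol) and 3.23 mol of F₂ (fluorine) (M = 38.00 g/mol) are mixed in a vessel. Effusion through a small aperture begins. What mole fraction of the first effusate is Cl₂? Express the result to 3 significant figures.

0.368

The effusion rate of species i is ∝ p_i/√M_i ∝ n_i/√M_i.
x_Cl₂(eff) = (n_Cl₂/√M_Cl₂) / (n_Cl₂/√M_Cl₂ + n_F₂/√M_F₂)
= (2.57/√70.90) / (2.57/√70.90 + 3.23/√38.00) = 0.3052/(0.3052 + 0.5240) = 0.368.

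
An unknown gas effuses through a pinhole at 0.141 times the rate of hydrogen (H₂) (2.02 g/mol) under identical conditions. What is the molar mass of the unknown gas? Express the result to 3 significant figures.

102 g/mol

Graham's law gives rate_X/rate_H₂ = √(M_H₂/M_X).
0.141 = √(2.02/M_X)
M_X = 2.02 / 0.141² = 2.02 / 0.01988 = 102 g/mol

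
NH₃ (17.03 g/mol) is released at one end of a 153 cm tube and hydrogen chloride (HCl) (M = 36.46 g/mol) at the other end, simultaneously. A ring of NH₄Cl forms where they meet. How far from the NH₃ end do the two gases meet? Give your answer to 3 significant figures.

90.9 cm

The fronts meet when d_NH₃ + d_HCl = L with d_NH₃/d_HCl = √(M_HCl/M_NH₃) (Graham's law). Here √(M_HCl/M_NH₃) = √(36.46/17.03) = 1.463.
With d_NH₃ + d_HCl = 153 cm, d_HCl = 153/(1 + 1.463) = 62.11 cm.
d_NH₃ = 153 − 62.11 = 90.9 cm.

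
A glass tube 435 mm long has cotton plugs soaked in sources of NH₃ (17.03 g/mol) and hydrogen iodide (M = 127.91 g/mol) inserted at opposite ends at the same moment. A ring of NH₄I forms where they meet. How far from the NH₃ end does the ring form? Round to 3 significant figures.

319 mm

In equal time, each gas travels a distance ∝ its rate ∝ 1/√M, so d_NH₃/d_HI = √(M_HI/M_NH₃) = √(127.91/17.03) = 2.741.
With d_NH₃ + d_HI = 435 mm, d_HI = 435/(1 + 2.741) = 116.3 mm.
d_NH₃ = 435 − 116.3 = 319 mm.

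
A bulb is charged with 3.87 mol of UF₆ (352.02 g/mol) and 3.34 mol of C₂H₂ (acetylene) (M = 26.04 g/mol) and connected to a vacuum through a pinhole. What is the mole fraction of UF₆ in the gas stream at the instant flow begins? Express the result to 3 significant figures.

Rate_i ∝ x_i/√M_i (Graham's law weighted by mole fraction), so the effusate composition follows n_i/√M_i.
Mole fraction of UF₆ in the effusate = (n_UF₆/√M_UF₆) / (n_UF₆/√M_UF₆ + n_C₂H₂/√M_C₂H₂)
= (3.87/√352.02) / (3.87/√352.02 + 3.34/√26.04) = 0.2063/(0.2063 + 0.6545) = 0.240.

0.240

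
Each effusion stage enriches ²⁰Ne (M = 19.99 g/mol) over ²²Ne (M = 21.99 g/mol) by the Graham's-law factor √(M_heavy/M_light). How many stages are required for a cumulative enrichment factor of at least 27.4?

Per stage α = (21.99/19.99)^(1/2) = 1.10005^0.5, giving ln α = 0.04768.
Need α^N ≥ 27.4 ⇒ N ≥ ln(27.4) / ln α = 3.311 / 0.04768 = 69.44.
So at least 70 stages are needed.

70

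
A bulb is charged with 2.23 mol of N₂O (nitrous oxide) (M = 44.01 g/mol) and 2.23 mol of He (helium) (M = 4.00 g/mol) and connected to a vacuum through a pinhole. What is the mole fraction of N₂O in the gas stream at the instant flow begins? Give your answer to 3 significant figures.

Effusion rate of each component ∝ n_i/√M_i (partial pressure × 1/√M).
x_N₂O(eff) = (n_N₂O/√M_N₂O) / (n_N₂O/√M_N₂O + n_He/√M_He)
= (2.23/√44.01) / (2.23/√44.01 + 2.23/√4.00) = 0.3361/(0.3361 + 1.115) = 0.232.

0.232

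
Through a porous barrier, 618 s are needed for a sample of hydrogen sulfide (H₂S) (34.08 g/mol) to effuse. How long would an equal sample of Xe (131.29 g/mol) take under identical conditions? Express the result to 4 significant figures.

From Graham's law, t_Xe/t_H₂S = √(M_Xe/M_H₂S) = √(131.29/34.08) = √3.852 = 1.963.
So the time for Xe is 618 × 1.963 = 1213 s.

1213 s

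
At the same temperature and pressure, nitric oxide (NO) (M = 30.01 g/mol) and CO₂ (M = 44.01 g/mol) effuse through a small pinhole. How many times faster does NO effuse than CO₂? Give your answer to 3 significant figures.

1.21

From Graham's law, rate_NO/rate_CO₂ = √(M_CO₂/M_NO) = √(44.01/30.01) = √1.467 = 1.21.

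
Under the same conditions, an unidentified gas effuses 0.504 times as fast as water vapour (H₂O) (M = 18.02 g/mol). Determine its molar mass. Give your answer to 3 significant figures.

From Graham's law, rate_X/rate_H₂O = √(M_H₂O/M_X).
0.504 = √(18.02/M_X)
M_X = 18.02 / 0.504² = 18.02 / 0.2540 = 70.9 g/mol

70.9 g/mol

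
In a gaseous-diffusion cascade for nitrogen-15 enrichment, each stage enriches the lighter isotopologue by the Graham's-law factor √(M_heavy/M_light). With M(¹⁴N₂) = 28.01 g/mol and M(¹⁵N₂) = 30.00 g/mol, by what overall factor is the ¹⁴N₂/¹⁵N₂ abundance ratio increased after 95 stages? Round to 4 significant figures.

26.05

Each stage multiplies the ratio by α = √(30.00/28.01), so after 95 stages the overall factor is α^95 = (30.00/28.01)^(95/2).
= 1.07105^(95/2) = 26.05.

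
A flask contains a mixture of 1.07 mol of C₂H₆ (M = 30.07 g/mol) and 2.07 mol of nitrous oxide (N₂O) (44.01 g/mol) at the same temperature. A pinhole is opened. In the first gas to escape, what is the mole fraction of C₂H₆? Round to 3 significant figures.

Rate_i ∝ x_i/√M_i (Graham's law weighted by mole fraction), so the effusate composition follows n_i/√M_i.
x_C₂H₆(eff) = (n_C₂H₆/√M_C₂H₆) / (n_C₂H₆/√M_C₂H₆ + n_N₂O/√M_N₂O)
= (1.07/√30.07) / (1.07/√30.07 + 2.07/√44.01) = 0.1951/(0.1951 + 0.3120) = 0.385.

0.385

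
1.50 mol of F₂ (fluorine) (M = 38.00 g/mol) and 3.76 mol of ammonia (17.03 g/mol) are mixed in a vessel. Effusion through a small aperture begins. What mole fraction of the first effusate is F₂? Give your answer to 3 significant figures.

Rate_i ∝ x_i/√M_i (Graham's law weighted by mole fraction), so the effusate composition follows n_i/√M_i.
Mole fraction of F₂ in the effusate = (n_F₂/√M_F₂) / (n_F₂/√M_F₂ + n_NH₃/√M_NH₃)
= (1.50/√38.00) / (1.50/√38.00 + 3.76/√17.03) = 0.2433/(0.2433 + 0.9111) = 0.211.

0.211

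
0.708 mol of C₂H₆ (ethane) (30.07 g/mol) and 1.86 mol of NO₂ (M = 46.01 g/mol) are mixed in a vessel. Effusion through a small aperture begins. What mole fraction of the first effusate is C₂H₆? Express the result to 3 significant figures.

0.320

Each component's effusion rate ∝ (its partial pressure)·(1/√M) ∝ n_i/√M_i.
Mole fraction of C₂H₆ in the effusate = (n_C₂H₆/√M_C₂H₆) / (n_C₂H₆/√M_C₂H₆ + n_NO₂/√M_NO₂)
= (0.708/√30.07) / (0.708/√30.07 + 1.86/√46.01) = 0.1291/(0.1291 + 0.2742) = 0.320.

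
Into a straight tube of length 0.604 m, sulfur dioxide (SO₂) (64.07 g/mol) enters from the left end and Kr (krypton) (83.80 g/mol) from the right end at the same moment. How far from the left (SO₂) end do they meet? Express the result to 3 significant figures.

0.322 m

The fronts meet when d_SO₂ + d_Kr = L with d_SO₂/d_Kr = √(M_Kr/M_SO₂) (Graham's law). Here √(M_Kr/M_SO₂) = √(83.80/64.07) = 1.144.
With d_SO₂ + d_Kr = 0.604 m, d_Kr = 0.604/(1 + 1.144) = 0.2818 m.
d_SO₂ = 0.604 − 0.2818 = 0.322 m.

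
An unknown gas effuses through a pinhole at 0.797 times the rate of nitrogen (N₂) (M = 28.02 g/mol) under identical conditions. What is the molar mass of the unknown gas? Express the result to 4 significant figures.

Since effusion rate ∝ 1/√M, rate_X/rate_N₂ = √(M_N₂/M_X).
0.797 = √(28.02/M_X)
M_X = 28.02 / 0.797² = 28.02 / 0.6352 = 44.11 g/mol

44.11 g/mol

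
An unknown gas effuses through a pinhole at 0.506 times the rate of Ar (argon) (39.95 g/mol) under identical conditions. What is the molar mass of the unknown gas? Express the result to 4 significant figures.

156.0 g/mol

Using Graham's law: rate_X/rate_Ar = √(M_Ar/M_X).
0.506 = √(39.95/M_X)
M_X = 39.95 / 0.506² = 39.95 / 0.2560 = 156.0 g/mol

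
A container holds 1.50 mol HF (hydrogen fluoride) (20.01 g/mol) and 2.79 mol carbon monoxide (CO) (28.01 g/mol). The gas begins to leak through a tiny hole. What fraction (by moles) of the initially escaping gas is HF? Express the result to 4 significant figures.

0.3888

Each component's effusion rate ∝ (its partial pressure)·(1/√M) ∝ n_i/√M_i.
Mole fraction of HF in the effusate = (n_HF/√M_HF) / (n_HF/√M_HF + n_CO/√M_CO)
= (1.50/√20.01) / (1.50/√20.01 + 2.79/√28.01) = 0.3353/(0.3353 + 0.5272) = 0.3888.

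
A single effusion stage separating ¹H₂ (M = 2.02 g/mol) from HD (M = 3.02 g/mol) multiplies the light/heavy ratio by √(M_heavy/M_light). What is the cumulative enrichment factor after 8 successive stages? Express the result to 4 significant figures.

4.996

Overall factor = α^8 with α = √(3.02/2.02), i.e. (3.02/2.02)^(8/2).
= 1.49505^4 = 4.996.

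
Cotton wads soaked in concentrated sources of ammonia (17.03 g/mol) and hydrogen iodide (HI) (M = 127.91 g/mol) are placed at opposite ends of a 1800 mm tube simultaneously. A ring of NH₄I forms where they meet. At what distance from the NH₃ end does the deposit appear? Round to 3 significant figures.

Graham's law gives d_NH₃/d_HI = rate_NH₃/rate_HI = √(M_HI/M_NH₃) = √(127.91/17.03) = 2.741.
With d_NH₃ + d_HI = 1800 mm, d_HI = 1800/(1 + 2.741) = 481.2 mm.
d_NH₃ = 1800 − 481.2 = 1320 mm.

1320 mm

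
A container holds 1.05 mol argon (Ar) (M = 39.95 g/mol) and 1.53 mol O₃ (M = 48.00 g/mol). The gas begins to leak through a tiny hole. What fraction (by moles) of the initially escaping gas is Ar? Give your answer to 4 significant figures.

Rate_i ∝ x_i/√M_i (Graham's law weighted by mole fraction), so the effusate composition follows n_i/√M_i.
Mole fraction of Ar in the effusate = (n_Ar/√M_Ar) / (n_Ar/√M_Ar + n_O₃/√M_O₃)
= (1.05/√39.95) / (1.05/√39.95 + 1.53/√48.00) = 0.1661/(0.1661 + 0.2208) = 0.4293.

0.4293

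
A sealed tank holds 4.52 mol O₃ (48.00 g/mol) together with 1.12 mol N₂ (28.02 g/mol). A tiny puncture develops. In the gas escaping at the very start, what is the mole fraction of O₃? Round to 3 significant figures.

0.755

Each component's effusion rate ∝ (its partial pressure)·(1/√M) ∝ n_i/√M_i.
So x_O₃ in the escaping gas = (n_O₃/√M_O₃) / Σ(n_i/√M_i)
= (4.52/√48.00) / (4.52/√48.00 + 1.12/√28.02) = 0.6524/(0.6524 + 0.2116) = 0.755.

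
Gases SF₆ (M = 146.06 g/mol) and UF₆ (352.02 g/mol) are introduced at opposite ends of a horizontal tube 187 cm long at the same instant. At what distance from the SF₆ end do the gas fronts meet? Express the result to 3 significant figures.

114 cm

The fronts meet when d_SF₆ + d_UF₆ = L with d_SF₆/d_UF₆ = √(M_UF₆/M_SF₆) (Graham's law). Here √(M_UF₆/M_SF₆) = √(352.02/146.06) = 1.552.
With d_SF₆ + d_UF₆ = 187 cm, d_UF₆ = 187/(1 + 1.552) = 73.26 cm.
d_SF₆ = 187 − 73.26 = 114 cm.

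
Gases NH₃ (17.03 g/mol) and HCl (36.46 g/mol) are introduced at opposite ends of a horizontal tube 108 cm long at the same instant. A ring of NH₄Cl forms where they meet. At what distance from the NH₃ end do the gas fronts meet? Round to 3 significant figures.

64.2 cm

Distances travelled in equal time are proportional to diffusion rates, so d_NH₃/d_HCl = √(M_HCl/M_NH₃) = √(36.46/17.03) = 1.463.
With d_NH₃ + d_HCl = 108 cm, d_HCl = 108/(1 + 1.463) = 43.85 cm.
d_NH₃ = 108 − 43.85 = 64.2 cm.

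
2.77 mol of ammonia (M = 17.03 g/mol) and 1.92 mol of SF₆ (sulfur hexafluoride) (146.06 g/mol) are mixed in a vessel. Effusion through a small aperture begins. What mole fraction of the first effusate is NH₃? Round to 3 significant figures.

Rate_i ∝ x_i/√M_i (Graham's law weighted by mole fraction), so the effusate composition follows n_i/√M_i.
x_NH₃(eff) = (n_NH₃/√M_NH₃) / (n_NH₃/√M_NH₃ + n_SF₆/√M_SF₆)
= (2.77/√17.03) / (2.77/√17.03 + 1.92/√146.06) = 0.6712/(0.6712 + 0.1589) = 0.809.

0.809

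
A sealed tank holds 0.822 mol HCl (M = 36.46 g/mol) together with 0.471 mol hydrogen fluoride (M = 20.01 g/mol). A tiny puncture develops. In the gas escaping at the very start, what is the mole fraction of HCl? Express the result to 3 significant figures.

0.564

Each component's effusion rate ∝ (its partial pressure)·(1/√M) ∝ n_i/√M_i.
x_HCl(eff) = (n_HCl/√M_HCl) / (n_HCl/√M_HCl + n_HF/√M_HF)
= (0.822/√36.46) / (0.822/√36.46 + 0.471/√20.01) = 0.1361/(0.1361 + 0.1053) = 0.564.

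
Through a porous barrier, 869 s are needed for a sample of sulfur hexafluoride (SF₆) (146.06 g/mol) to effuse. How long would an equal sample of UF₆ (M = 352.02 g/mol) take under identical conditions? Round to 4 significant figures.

1349 s

Since effusion rate ∝ 1/√M, t_UF₆/t_SF₆ = √(M_UF₆/M_SF₆) = √(352.02/146.06) = √2.410 = 1.552.
So the time for UF₆ is 869 × 1.552 = 1349 s.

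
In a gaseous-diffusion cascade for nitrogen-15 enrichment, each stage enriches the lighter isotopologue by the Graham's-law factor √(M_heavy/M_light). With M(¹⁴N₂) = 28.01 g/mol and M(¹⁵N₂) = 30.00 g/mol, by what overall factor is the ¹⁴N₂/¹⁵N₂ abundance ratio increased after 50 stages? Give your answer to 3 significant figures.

5.56

After 50 stages the ratio has grown by (√(30.00/28.01))^50 = (30.00/28.01)^(50/2).
= 1.07105^25 = 5.56.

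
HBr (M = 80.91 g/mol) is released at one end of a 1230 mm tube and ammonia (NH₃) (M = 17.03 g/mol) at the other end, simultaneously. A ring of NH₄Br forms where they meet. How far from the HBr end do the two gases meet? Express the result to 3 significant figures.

In equal time, each gas travels a distance ∝ its rate ∝ 1/√M, so d_HBr/d_NH₃ = √(M_NH₃/M_HBr) = √(17.03/80.91) = 0.4588.
With d_HBr + d_NH₃ = 1230 mm, d_NH₃ = 1230/(1 + 0.4588) = 843.2 mm.
d_HBr = 1230 − 843.2 = 387 mm.

387 mm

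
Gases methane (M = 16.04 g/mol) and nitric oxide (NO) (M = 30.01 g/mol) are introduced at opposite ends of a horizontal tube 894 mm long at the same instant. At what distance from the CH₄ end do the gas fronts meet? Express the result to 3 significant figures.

In equal time, each gas travels a distance ∝ its rate ∝ 1/√M, so d_CH₄/d_NO = √(M_NO/M_CH₄) = √(30.01/16.04) = 1.368.
With d_CH₄ + d_NO = 894 mm, d_NO = 894/(1 + 1.368) = 377.6 mm.
d_CH₄ = 894 − 377.6 = 516 mm.

516 mm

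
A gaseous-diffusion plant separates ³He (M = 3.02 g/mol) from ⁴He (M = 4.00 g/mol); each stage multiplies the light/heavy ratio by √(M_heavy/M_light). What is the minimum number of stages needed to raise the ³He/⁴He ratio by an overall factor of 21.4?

With α = √(4.00/3.02) per stage, ln α = ½ ln(1.32450) = 0.1405.
Need α^N ≥ 21.4 ⇒ N ≥ ln(21.4) / ln α = 3.063 / 0.1405 = 21.80.
Minimum whole number of stages: N = 22.

22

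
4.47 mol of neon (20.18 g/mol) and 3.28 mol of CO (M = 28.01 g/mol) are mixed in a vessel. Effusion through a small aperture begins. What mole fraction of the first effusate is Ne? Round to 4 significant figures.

Effusion rate of each component ∝ n_i/√M_i (partial pressure × 1/√M).
So x_Ne in the escaping gas = (n_Ne/√M_Ne) / Σ(n_i/√M_i)
= (4.47/√20.18) / (4.47/√20.18 + 3.28/√28.01) = 0.9951/(0.9951 + 0.6198) = 0.6162.

0.6162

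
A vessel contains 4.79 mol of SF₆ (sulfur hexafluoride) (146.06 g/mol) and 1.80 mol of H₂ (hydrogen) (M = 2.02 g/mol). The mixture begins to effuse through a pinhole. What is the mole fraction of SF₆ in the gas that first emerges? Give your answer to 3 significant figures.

0.238

Rate_i ∝ x_i/√M_i (Graham's law weighted by mole fraction), so the effusate composition follows n_i/√M_i.
So x_SF₆ in the escaping gas = (n_SF₆/√M_SF₆) / Σ(n_i/√M_i)
= (4.79/√146.06) / (4.79/√146.06 + 1.80/√2.02) = 0.3963/(0.3963 + 1.266) = 0.238.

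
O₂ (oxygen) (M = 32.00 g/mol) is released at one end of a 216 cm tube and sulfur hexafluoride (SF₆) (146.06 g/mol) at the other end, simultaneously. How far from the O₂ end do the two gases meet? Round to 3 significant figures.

147 cm

In equal time, each gas travels a distance ∝ its rate ∝ 1/√M, so d_O₂/d_SF₆ = √(M_SF₆/M_O₂) = √(146.06/32.00) = 2.136.
With d_O₂ + d_SF₆ = 216 cm, d_SF₆ = 216/(1 + 2.136) = 68.87 cm.
d_O₂ = 216 − 68.87 = 147 cm.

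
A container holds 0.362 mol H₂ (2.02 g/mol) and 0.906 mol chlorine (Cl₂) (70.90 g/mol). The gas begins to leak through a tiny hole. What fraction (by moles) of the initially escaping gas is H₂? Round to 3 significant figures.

Rate_i ∝ x_i/√M_i (Graham's law weighted by mole fraction), so the effusate composition follows n_i/√M_i.
x_H₂(eff) = (n_H₂/√M_H₂) / (n_H₂/√M_H₂ + n_Cl₂/√M_Cl₂)
= (0.362/√2.02) / (0.362/√2.02 + 0.906/√70.90) = 0.2547/(0.2547 + 0.1076) = 0.703.

0.703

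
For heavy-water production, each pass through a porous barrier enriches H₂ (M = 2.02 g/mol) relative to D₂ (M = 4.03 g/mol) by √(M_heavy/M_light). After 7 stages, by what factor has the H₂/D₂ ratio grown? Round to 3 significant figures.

Overall factor = α^7 with α = √(4.03/2.02), i.e. (4.03/2.02)^(7/2).
= 1.99505^(7/2) = 11.2.

11.2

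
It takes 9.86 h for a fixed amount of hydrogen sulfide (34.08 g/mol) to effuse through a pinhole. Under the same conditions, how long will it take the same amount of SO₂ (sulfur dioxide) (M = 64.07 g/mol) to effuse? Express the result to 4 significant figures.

13.52 h

By Graham's law, t_SO₂/t_H₂S = √(M_SO₂/M_H₂S) = √(64.07/34.08) = √1.880 = 1.371.
So the time for SO₂ is 9.86 × 1.371 = 13.52 h.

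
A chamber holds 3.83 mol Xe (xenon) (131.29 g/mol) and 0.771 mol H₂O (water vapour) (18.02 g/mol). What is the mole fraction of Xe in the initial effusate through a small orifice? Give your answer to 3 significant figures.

Effusion rate of each component ∝ n_i/√M_i (partial pressure × 1/√M).
x_Xe(eff) = (n_Xe/√M_Xe) / (n_Xe/√M_Xe + n_H₂O/√M_H₂O)
= (3.83/√131.29) / (3.83/√131.29 + 0.771/√18.02) = 0.3343/(0.3343 + 0.1816) = 0.648.

0.648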